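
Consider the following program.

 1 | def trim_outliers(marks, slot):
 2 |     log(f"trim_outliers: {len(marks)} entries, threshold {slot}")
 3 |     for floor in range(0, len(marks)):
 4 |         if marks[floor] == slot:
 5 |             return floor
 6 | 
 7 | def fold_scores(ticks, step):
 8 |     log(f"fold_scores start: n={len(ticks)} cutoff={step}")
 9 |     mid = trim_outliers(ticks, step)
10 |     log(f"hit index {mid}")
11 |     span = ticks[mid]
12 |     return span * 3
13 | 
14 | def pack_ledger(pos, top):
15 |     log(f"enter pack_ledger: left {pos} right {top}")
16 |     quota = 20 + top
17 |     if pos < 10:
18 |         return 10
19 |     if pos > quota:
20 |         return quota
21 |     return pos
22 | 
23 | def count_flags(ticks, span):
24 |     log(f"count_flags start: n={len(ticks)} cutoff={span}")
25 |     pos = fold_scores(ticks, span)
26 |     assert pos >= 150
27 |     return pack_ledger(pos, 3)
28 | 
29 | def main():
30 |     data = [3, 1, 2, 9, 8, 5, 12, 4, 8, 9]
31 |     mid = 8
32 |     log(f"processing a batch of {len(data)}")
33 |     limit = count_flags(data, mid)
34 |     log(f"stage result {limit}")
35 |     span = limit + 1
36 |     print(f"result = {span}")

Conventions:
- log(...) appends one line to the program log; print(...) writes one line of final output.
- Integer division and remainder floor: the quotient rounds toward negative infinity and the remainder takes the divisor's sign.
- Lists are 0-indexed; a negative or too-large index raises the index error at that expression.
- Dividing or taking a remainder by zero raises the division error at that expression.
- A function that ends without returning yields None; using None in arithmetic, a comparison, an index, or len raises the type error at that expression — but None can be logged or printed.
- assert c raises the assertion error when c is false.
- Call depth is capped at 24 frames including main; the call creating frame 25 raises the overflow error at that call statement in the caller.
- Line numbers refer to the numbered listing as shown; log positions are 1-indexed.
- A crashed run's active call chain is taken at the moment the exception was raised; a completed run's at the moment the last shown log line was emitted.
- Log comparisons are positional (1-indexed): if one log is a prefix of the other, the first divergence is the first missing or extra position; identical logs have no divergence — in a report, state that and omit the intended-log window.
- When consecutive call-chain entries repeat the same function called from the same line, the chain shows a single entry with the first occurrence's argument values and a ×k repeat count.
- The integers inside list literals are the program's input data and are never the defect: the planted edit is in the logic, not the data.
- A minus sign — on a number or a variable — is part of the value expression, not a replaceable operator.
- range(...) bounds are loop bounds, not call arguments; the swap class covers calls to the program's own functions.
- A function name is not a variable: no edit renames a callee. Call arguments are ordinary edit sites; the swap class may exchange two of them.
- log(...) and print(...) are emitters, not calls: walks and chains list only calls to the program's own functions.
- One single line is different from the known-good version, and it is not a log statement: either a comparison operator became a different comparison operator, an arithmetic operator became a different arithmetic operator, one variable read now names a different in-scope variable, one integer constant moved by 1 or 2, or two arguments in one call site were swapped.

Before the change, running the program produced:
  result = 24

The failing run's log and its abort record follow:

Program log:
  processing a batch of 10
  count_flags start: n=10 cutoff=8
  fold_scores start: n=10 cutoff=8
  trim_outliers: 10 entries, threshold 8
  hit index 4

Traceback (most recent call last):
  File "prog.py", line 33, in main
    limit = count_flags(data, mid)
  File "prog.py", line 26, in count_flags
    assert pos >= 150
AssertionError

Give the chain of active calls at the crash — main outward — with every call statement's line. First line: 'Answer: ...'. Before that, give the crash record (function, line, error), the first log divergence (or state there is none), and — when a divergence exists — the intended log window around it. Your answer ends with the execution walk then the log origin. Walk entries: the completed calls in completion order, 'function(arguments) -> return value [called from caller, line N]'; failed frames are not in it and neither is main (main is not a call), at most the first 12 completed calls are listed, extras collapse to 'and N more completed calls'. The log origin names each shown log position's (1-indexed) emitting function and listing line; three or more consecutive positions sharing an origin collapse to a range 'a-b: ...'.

Answer: main -> count_flags (called at line 33).
The tell: A complete run would log 'enter pack_ledger: left 24 right 3' next, but this one stopped at 5 lines.
Crash: count_flags, line 26, AssertionError.
First divergence: position 6 — after 5 matching lines the faulty run goes silent; intended next line 'enter pack_ledger: left 24 right 3'.
Intended log window:
  4: trim_outliers: 10 entries, threshold 8
  5: hit index 4
  6: enter pack_ledger: left 24 right 3
  7: stage result 23
Execution walk:
  trim_outliers([3, 1, 2, 9, 8, 5, 12, 4, 8, 9], 8) -> 4  [called from fold_scores, line 9]
  fold_scores([3, 1, 2, 9, 8, 5, 12, 4, 8, 9], 8) -> 24  [called from count_flags, line 25]
Origin of each log line:
  1: emitted by main (line 32)
  2: emitted by count_flags (line 24)
  3: emitted by fold_scores (line 8)
  4: emitted by trim_outliers (line 2)
  5: emitted by fold_scores (line 10)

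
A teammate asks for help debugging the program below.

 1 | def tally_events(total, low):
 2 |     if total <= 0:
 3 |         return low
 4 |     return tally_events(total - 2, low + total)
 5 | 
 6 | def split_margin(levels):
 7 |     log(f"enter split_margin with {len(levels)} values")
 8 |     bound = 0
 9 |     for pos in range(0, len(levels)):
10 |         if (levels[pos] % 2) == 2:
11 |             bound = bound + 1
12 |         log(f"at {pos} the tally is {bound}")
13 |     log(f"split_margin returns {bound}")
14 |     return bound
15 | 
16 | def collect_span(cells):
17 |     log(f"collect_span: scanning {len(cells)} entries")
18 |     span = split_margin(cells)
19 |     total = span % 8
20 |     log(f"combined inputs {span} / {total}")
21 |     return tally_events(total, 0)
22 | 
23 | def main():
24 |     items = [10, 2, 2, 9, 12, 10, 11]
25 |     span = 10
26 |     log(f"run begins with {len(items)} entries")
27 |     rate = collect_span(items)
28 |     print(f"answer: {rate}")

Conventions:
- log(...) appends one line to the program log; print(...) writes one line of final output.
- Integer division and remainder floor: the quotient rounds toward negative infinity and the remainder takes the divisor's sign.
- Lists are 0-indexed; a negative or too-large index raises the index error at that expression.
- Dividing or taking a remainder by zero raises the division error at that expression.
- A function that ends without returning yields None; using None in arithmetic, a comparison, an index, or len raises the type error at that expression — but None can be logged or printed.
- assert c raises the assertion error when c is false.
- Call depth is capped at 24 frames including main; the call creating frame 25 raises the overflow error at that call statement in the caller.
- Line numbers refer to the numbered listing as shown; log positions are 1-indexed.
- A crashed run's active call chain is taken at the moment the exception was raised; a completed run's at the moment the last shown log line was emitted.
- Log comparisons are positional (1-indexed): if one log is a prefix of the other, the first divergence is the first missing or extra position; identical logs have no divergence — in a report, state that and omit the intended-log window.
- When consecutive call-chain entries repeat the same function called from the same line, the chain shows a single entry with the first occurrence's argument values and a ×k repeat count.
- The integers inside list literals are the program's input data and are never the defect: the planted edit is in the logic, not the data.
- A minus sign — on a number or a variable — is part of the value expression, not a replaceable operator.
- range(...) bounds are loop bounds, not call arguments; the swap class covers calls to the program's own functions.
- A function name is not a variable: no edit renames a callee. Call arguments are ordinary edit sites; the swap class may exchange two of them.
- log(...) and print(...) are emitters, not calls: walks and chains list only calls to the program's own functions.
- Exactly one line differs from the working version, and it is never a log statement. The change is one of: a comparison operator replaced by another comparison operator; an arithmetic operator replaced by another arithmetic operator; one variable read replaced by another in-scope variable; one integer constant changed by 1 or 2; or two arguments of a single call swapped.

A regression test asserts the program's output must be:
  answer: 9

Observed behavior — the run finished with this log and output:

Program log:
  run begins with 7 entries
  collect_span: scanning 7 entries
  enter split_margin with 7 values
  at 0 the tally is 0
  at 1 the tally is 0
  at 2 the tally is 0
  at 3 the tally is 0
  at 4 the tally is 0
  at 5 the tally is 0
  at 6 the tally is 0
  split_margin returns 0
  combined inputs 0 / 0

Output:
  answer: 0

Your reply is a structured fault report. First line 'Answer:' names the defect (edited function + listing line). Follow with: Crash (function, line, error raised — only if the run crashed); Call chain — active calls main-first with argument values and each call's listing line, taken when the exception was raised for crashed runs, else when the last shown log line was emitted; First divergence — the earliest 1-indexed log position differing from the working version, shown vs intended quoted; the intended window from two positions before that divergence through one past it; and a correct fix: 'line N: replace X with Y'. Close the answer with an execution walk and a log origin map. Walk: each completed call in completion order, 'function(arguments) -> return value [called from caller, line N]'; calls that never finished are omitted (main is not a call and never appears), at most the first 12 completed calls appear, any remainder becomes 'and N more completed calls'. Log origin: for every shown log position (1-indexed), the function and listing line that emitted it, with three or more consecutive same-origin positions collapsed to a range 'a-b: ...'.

Answer: the defect is in split_margin at line 10.
Key fact: At log position 4 the runs split — shown 'at 0 the tally is 0', but the working version logs 'at 0 the tally is 1'.
Call chain: main -> collect_span([10, 2, 2, 9, 12, 10, 11]) (called at line 27).
First divergence: position 4; shown 'at 0 the tally is 0' vs intended 'at 0 the tally is 1'.
Intended log window:
  2: collect_span: scanning 7 entries
  3: enter split_margin with 7 values
  4: at 0 the tally is 1
  5: at 1 the tally is 2
Execution walk:
  split_margin([10, 2, 2, 9, 12, 10, 11]) -> 0  [called from collect_span, line 18]
  tally_events(0, 0) -> 0  [called from collect_span, line 21]
  collect_span([10, 2, 2, 9, 12, 10, 11]) -> 0  [called from main, line 27]
Origin of each log line:
  1: logged in main at line 26
  2: logged in collect_span at line 17
  3: logged in split_margin at line 7
  4-10: logged in split_margin at line 12
  11: logged in split_margin at line 13
  12: logged in collect_span at line 20
A correct fix: line 10: replace `(levels[pos] % 2) == 2` with `(levels[pos] % 2) == 0`.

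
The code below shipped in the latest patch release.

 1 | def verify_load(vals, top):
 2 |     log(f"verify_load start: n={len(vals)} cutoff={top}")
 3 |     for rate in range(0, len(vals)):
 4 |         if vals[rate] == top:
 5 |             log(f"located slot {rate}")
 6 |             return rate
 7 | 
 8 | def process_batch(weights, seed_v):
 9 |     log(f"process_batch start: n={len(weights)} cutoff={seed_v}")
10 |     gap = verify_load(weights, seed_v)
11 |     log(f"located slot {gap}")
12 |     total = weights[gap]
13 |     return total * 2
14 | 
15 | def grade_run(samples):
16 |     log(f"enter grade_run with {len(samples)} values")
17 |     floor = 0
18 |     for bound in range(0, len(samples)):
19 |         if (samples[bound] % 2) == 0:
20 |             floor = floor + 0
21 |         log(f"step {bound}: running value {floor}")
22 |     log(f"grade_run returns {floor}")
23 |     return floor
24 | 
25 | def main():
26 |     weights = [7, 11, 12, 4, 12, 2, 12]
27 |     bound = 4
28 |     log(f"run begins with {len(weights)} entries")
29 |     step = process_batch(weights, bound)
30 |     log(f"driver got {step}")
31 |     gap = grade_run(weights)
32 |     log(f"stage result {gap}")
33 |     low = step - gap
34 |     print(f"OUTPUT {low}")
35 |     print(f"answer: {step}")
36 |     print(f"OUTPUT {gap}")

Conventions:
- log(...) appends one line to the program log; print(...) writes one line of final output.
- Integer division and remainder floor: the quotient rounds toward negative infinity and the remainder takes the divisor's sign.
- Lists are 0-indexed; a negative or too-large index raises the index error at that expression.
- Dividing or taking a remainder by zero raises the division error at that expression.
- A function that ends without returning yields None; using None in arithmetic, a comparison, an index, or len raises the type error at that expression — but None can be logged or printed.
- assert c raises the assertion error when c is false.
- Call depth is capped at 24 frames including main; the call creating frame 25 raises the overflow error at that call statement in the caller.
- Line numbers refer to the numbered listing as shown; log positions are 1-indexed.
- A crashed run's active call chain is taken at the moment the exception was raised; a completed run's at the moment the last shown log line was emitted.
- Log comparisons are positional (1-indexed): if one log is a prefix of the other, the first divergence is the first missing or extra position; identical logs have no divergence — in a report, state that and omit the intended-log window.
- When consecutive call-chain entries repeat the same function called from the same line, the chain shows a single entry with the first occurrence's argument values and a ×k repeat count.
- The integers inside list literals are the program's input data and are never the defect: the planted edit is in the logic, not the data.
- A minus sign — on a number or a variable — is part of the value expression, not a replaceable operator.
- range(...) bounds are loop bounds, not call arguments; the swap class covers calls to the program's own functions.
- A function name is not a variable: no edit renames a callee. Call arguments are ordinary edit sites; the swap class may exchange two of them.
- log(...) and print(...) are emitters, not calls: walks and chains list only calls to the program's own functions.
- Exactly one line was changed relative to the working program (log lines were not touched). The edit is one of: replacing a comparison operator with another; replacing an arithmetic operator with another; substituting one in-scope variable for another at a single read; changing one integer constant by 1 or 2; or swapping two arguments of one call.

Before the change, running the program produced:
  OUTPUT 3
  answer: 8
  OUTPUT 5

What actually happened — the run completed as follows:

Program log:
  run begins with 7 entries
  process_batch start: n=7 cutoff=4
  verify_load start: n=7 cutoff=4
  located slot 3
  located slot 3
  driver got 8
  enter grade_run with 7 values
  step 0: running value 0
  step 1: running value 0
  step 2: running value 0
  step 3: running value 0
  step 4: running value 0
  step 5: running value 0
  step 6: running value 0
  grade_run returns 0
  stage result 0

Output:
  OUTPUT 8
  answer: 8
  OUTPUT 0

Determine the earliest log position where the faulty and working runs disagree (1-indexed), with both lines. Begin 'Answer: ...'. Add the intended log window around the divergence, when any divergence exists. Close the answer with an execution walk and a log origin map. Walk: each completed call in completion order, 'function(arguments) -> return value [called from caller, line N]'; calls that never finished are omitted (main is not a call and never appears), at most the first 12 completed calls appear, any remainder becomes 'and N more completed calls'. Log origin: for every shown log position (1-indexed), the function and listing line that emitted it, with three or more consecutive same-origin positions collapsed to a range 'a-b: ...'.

Answer: position 10; shown 'step 2: running value 0' vs intended 'step 2: running value 1'.
Intended log window:
  8: step 0: running value 0
  9: step 1: running value 0
  10: step 2: running value 1
  11: step 3: running value 2
Execution walk:
  verify_load([7, 11, 12, 4, 12, 2, 12], 4) -> 3  [called from process_batch, line 10]
  process_batch([7, 11, 12, 4, 12, 2, 12], 4) -> 8  [called from main, line 29]
  grade_run([7, 11, 12, 4, 12, 2, 12]) -> 0  [called from main, line 31]
Log origins:
  1: from main, line 28
  2: from process_batch, line 9
  3: from verify_load, line 2
  4: from verify_load, line 5
  5: from process_batch, line 11
  6: from main, line 30
  7: from grade_run, line 16
  8-14: from grade_run, line 21
  15: from grade_run, line 22
  16: from main, line 32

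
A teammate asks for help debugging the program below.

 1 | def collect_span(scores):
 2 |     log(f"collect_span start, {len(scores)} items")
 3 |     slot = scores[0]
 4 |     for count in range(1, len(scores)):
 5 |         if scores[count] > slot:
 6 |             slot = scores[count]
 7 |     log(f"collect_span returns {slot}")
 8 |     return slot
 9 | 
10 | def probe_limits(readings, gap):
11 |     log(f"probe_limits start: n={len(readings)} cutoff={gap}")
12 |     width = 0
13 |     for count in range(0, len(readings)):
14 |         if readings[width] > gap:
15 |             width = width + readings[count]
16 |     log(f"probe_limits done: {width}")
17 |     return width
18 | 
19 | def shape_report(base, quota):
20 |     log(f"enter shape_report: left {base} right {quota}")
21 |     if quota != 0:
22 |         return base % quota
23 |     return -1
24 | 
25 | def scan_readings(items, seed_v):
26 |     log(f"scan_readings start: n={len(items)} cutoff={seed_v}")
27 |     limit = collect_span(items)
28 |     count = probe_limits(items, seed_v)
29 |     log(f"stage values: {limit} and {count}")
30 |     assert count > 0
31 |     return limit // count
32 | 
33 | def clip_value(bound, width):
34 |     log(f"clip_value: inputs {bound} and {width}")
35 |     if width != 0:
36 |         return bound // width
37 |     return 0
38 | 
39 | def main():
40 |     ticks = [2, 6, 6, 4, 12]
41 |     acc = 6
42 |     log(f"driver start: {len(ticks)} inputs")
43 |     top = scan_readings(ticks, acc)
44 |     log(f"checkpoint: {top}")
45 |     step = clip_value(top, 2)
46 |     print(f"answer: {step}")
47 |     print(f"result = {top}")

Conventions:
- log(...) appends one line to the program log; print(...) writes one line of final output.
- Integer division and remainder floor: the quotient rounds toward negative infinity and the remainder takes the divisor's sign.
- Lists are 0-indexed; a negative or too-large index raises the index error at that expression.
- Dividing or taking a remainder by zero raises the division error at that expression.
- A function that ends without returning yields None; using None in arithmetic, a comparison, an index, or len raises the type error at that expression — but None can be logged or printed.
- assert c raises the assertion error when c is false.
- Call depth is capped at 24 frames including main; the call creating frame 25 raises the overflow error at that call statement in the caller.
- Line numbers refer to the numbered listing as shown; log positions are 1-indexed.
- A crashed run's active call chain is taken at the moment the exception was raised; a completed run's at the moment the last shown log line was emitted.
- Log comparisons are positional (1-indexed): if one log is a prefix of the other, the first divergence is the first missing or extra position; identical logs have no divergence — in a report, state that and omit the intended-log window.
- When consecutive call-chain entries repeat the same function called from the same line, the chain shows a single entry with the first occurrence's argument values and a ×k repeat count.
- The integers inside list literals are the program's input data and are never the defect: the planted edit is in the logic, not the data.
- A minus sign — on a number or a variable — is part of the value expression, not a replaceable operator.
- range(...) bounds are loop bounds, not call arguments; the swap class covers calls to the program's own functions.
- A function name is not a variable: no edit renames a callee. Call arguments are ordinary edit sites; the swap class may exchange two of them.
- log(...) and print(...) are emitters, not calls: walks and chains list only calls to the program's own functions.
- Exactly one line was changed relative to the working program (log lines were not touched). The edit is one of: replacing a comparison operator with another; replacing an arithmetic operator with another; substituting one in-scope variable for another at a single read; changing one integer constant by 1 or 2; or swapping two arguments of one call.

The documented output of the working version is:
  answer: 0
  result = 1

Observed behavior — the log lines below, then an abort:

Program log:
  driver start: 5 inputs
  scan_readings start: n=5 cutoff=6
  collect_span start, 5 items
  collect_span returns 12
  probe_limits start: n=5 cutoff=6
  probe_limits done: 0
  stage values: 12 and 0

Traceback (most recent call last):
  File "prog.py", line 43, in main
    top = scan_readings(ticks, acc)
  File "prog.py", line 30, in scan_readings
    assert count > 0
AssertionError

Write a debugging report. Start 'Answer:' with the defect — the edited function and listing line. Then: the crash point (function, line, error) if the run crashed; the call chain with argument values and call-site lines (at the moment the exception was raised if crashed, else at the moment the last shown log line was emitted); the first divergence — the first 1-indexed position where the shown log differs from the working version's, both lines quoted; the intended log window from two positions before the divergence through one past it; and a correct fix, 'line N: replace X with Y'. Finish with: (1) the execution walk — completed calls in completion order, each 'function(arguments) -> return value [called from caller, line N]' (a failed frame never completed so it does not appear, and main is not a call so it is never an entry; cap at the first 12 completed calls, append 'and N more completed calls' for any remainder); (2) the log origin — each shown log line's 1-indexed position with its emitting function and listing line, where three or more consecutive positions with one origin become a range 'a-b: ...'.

Answer: the defect is in probe_limits at line 14.
Core observation: At log position 6 the runs split — shown 'probe_limits done: 0', but the working version logs 'probe_limits done: 12'.
Crash: scan_readings, line 30, AssertionError.
Call chain: main -> scan_readings([2, 6, 6, 4, 12], 6) (called at line 43).
First divergence: position 6; shown 'probe_limits done: 0' vs intended 'probe_limits done: 12'.
Intended log window:
  4: collect_span returns 12
  5: probe_limits start: n=5 cutoff=6
  6: probe_limits done: 12
  7: stage values: 12 and 12
Execution walk:
  collect_span([2, 6, 6, 4, 12]) -> 12  [called from scan_readings, line 27]
  probe_limits([2, 6, 6, 4, 12], 6) -> 0  [called from scan_readings, line 28]
Log line origins:
  1: from main, line 42
  2: from scan_readings, line 26
  3: from collect_span, line 2
  4: from collect_span, line 7
  5: from probe_limits, line 11
  6: from probe_limits, line 16
  7: from scan_readings, line 29
A correct fix: line 14: replace `width` with `count`.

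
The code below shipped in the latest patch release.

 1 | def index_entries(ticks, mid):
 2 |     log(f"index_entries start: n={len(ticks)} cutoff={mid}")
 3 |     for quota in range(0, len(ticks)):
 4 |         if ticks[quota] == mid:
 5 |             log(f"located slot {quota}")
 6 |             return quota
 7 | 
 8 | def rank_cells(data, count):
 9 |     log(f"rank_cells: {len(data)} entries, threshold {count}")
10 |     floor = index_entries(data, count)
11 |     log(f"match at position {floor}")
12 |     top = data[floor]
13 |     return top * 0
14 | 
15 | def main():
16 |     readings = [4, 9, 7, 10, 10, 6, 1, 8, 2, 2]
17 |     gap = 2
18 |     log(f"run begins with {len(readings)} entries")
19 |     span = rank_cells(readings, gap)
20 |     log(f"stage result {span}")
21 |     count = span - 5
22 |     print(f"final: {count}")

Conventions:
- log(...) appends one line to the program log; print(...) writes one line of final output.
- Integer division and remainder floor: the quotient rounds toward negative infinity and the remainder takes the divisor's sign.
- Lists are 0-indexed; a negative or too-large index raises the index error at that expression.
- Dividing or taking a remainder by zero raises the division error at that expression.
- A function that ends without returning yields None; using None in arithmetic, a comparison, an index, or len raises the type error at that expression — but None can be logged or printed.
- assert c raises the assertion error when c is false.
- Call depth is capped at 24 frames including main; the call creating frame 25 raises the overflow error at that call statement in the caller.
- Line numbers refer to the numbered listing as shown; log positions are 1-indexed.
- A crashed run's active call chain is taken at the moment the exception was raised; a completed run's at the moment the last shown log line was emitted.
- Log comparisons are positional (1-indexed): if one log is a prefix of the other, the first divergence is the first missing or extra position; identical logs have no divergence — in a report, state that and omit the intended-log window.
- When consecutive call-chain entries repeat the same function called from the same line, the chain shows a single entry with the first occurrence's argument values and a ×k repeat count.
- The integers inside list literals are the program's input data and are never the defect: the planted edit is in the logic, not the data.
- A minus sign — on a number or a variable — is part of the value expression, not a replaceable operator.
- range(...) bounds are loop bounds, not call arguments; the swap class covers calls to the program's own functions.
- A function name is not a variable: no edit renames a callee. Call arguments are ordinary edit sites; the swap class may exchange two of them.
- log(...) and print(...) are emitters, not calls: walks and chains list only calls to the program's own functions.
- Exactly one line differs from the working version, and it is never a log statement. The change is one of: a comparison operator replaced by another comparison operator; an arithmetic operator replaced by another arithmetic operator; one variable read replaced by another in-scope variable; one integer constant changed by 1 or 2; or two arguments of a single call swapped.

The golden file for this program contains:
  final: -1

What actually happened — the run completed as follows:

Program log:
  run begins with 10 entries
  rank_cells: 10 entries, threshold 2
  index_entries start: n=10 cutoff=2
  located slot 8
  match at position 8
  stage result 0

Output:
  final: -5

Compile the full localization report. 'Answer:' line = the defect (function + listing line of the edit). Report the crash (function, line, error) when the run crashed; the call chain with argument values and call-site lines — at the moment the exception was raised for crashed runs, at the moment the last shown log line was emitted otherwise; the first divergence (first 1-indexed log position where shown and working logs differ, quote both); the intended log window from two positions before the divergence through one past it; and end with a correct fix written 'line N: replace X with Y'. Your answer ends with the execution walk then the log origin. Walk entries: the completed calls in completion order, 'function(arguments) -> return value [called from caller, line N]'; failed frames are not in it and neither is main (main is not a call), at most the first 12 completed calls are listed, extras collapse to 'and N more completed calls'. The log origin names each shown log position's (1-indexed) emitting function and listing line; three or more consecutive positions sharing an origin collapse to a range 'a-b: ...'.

Answer: the defect is in rank_cells at line 13.
Core observation: Log line 6 is where behavior first shows: 'stage result 0' appears instead of 'stage result 4'.
Call chain: main.
First divergence: position 6 — the shown line 'stage result 0' should read 'stage result 4'.
Intended log window:
  4: located slot 8
  5: match at position 8
  6: stage result 4
Execution walk:
  index_entries([4, 9, 7, 10, 10, 6, 1, 8, 2, 2], 2) -> 8  [called from rank_cells, line 10]
  rank_cells([4, 9, 7, 10, 10, 6, 1, 8, 2, 2], 2) -> 0  [called from main, line 19]
Origin of each log line:
  1 — main, line 18
  2 — rank_cells, line 9
  3 — index_entries, line 2
  4 — index_entries, line 5
  5 — rank_cells, line 11
  6 — main, line 20
A correct fix: line 13: replace `0` with `2`.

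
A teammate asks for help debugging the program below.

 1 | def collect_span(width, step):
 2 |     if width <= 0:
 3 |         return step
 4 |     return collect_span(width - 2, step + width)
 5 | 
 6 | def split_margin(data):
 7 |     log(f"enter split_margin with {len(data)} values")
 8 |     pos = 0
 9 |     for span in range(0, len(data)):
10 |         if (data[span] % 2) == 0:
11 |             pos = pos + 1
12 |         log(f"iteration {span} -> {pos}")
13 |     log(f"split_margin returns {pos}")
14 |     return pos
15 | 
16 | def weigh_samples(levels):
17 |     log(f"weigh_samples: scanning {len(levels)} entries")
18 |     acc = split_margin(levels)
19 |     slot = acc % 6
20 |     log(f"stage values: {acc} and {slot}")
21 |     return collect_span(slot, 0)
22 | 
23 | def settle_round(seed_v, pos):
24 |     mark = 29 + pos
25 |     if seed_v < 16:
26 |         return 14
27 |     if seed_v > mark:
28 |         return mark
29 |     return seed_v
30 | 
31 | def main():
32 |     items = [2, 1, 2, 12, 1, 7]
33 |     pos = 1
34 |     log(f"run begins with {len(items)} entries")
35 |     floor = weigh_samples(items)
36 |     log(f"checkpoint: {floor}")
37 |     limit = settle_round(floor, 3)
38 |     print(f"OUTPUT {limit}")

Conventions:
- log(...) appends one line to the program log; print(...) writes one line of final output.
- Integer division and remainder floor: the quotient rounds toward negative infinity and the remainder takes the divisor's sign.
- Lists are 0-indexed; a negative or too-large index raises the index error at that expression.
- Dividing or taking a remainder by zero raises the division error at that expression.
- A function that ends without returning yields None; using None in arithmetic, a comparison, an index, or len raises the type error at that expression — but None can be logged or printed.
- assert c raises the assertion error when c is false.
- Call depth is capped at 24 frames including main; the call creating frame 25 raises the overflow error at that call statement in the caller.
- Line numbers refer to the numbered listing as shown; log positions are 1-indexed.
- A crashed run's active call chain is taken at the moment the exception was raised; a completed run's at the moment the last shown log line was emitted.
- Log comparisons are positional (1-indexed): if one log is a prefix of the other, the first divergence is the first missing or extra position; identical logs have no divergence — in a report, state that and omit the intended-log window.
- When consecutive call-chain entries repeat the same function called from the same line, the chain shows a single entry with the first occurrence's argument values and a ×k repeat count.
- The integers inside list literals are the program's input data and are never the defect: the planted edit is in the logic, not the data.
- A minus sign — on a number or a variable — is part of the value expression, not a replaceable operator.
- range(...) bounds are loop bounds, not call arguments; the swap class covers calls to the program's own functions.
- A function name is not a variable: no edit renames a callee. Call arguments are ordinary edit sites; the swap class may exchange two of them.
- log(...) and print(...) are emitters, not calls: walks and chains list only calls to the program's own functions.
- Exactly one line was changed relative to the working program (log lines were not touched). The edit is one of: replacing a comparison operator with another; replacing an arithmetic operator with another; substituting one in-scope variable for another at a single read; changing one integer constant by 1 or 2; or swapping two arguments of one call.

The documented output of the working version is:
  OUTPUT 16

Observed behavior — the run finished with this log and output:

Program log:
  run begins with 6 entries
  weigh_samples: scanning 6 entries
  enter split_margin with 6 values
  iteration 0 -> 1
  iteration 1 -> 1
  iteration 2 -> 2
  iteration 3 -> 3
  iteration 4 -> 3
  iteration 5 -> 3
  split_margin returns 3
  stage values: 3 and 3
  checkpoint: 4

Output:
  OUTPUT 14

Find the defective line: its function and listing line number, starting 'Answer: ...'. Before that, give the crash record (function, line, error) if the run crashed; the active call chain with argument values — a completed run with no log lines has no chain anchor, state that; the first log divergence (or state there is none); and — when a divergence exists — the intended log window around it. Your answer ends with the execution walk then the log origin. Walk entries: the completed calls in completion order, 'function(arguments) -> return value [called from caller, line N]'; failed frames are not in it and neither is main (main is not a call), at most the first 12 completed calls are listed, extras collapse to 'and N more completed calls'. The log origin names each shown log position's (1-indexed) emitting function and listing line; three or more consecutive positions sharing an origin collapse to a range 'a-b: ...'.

Answer: the defect is in settle_round at line 26.
Core observation: No log line changed; the fault shows up purely in the output.
Call chain: main.
First divergence: none (the log streams are identical).
Execution walk:
  split_margin([2, 1, 2, 12, 1, 7]) -> 3  [called from weigh_samples, line 18]
  collect_span(-1, 4) -> 4  [called from collect_span, line 4]
  collect_span(1, 3) -> 4  [called from collect_span, line 4]
  collect_span(3, 0) -> 4  [called from weigh_samples, line 21]
  weigh_samples([2, 1, 2, 12, 1, 7]) -> 4  [called from main, line 35]
  settle_round(4, 3) -> 14  [called from main, line 37]
Log origin:
  1: logged in main at line 34
  2: logged in weigh_samples at line 17
  3: logged in split_margin at line 7
  4-9: logged in split_margin at line 12
  10: logged in split_margin at line 13
  11: logged in weigh_samples at line 20
  12: logged in main at line 36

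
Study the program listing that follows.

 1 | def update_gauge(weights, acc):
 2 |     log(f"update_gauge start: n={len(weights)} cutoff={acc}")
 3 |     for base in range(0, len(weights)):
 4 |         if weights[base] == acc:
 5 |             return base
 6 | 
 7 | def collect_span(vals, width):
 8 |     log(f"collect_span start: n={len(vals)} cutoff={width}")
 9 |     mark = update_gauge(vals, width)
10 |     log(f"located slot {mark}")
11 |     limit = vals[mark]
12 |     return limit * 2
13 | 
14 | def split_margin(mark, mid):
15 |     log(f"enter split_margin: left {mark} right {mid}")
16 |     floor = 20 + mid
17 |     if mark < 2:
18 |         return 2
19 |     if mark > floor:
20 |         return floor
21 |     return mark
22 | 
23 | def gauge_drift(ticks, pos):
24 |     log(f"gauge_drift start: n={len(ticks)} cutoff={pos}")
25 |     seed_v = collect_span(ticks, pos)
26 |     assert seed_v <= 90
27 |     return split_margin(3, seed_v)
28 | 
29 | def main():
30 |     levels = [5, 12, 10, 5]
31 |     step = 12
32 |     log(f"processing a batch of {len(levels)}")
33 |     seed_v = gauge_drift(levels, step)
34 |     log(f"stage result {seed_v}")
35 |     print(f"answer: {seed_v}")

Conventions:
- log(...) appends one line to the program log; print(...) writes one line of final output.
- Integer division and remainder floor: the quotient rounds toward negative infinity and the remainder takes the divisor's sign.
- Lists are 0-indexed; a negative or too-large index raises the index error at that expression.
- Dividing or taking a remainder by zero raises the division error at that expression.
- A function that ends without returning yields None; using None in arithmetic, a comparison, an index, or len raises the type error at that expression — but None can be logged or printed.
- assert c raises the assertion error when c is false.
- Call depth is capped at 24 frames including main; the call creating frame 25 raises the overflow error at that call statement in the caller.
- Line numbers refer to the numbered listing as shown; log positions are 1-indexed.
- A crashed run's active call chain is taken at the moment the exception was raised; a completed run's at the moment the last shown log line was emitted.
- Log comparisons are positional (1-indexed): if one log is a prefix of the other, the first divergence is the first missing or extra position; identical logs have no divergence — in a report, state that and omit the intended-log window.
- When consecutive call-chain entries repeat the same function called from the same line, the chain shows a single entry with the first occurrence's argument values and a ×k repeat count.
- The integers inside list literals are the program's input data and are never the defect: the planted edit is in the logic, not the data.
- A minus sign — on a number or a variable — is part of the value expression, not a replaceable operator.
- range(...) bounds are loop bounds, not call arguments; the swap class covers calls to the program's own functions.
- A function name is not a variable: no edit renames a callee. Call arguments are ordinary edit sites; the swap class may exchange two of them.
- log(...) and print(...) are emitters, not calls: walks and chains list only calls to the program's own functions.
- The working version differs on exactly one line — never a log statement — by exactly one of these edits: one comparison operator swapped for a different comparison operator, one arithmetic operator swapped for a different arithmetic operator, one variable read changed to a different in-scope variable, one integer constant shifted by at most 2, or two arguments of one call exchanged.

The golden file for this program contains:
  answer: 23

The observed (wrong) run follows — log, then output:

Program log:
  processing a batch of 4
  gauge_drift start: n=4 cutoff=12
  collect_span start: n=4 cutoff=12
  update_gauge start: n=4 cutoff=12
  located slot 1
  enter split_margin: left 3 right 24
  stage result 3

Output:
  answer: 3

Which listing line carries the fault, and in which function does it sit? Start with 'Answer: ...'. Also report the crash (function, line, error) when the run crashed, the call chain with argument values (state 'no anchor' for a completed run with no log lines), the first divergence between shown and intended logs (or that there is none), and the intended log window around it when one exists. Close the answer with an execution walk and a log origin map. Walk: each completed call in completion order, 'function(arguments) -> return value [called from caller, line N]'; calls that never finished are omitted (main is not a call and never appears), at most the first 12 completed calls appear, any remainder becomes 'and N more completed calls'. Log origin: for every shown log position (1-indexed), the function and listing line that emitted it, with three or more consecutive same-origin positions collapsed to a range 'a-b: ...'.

Answer: the defect is in gauge_drift at line 27.
Core observation: Log line 6 is where behavior first shows: 'enter split_margin: left 3 right 24' appears instead of 'enter split_margin: left 24 right 3'.
Call chain: main.
First divergence: position 6; shown 'enter split_margin: left 3 right 24' vs intended 'enter split_margin: left 24 right 3'.
Intended log window:
  4: update_gauge start: n=4 cutoff=12
  5: located slot 1
  6: enter split_margin: left 24 right 3
  7: stage result 23
Execution walk:
  update_gauge([5, 12, 10, 5], 12) -> 1  [called from collect_span, line 9]
  collect_span([5, 12, 10, 5], 12) -> 24  [called from gauge_drift, line 25]
  split_margin(3, 24) -> 3  [called from gauge_drift, line 27]
  gauge_drift([5, 12, 10, 5], 12) -> 3  [called from main, line 33]
Log origin:
  1 — main, line 32
  2 — gauge_drift, line 24
  3 — collect_span, line 8
  4 — update_gauge, line 2
  5 — collect_span, line 10
  6 — split_margin, line 15
  7 — main, line 34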